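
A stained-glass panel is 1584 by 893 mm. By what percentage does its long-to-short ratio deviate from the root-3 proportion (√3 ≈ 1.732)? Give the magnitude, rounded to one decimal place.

Ratio = 1584 / 893 ≈ 1.7738.
Ideal root-3 ≈ 1.7321. |1.7738 − 1.7321| / 1.7321 ≈ 2.41% → 2.4%.

2.4%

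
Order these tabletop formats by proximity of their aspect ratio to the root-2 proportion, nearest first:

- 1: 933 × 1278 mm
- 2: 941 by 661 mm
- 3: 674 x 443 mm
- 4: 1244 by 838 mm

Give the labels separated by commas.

2, 1, 4, 3

Ratios: 1 = 1278 / 933 ≈ 1.370; 2 = 941 / 661 ≈ 1.424; 3 = 674 / 443 ≈ 1.521; 4 = 1244 / 838 ≈ 1.484.
|Δ from 1.414|: 1 0.044; 2 0.010; 3 0.107; 4 0.070.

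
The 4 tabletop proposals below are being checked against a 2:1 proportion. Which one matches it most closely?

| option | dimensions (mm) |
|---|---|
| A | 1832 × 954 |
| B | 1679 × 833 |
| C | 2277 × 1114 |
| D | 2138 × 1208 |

Target 2:1 ≈ 2.000.
A: 1.920 (Δ0.080)  B: 2.016 (Δ0.016)  C: 2.044 (Δ0.044)  D: 1.770 (Δ0.230)

B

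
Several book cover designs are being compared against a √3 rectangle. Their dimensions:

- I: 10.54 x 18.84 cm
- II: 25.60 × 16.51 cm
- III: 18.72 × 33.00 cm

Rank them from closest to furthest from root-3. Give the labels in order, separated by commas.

III, I, II

I: 18.84/10.54 ≈ 1.787 → |1.787 − 1.732| = 0.055
II: 25.60/16.51 ≈ 1.551 → |1.551 − 1.732| = 0.181
III: 33.00/18.72 ≈ 1.763 → |1.763 − 1.732| = 0.031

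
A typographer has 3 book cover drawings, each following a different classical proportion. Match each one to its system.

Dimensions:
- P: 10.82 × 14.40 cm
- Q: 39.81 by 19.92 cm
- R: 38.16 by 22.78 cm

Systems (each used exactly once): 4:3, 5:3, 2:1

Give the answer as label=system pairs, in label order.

P=4:3, Q=2:1, R=5:3

P = 14.40/10.82 ≈ 1.331 → 4:3 (1.333)
Q = 39.81/19.92 ≈ 1.998 → 2:1 (2.000)
R = 38.16/22.78 ≈ 1.675 → 5:3 (1.667)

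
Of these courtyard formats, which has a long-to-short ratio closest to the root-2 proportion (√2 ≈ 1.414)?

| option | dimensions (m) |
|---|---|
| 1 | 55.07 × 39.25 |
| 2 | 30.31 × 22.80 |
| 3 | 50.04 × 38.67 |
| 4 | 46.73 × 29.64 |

Target root-2 ≈ 1.414.
1: 1.403 (Δ0.011)  2: 1.329 (Δ0.085)  3: 1.294 (Δ0.120)  4: 1.577 (Δ0.163)

1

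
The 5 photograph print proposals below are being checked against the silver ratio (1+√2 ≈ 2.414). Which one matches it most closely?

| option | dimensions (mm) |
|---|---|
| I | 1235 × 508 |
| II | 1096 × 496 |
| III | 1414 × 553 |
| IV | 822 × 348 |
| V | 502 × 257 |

Target silver ratio ≈ 2.414.
I: 2.431 (Δ0.017)  II: 2.210 (Δ0.204)  III: 2.557 (Δ0.143)  IV: 2.362 (Δ0.052)  V: 1.953 (Δ0.461)

I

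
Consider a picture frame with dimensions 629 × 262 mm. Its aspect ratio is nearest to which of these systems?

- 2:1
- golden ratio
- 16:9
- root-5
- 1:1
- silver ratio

Ratio = 629 / 262 ≈ 2.401.
Distances: 2:1 2.000 (Δ 0.401); golden ratio 1.618 (Δ 0.783); 16:9 1.778 (Δ 0.623); root-5 2.236 (Δ 0.165); 1:1 1.000 (Δ 1.401); silver ratio 2.414 (Δ 0.013).

silver ratio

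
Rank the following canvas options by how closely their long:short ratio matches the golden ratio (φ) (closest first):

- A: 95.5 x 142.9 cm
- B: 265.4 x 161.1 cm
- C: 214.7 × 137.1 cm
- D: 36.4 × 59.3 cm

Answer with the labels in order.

A: 142.9/95.5 ≈ 1.496 → |1.496 − 1.618| = 0.122
B: 265.4/161.1 ≈ 1.647 → |1.647 − 1.618| = 0.029
C: 214.7/137.1 ≈ 1.566 → |1.566 − 1.618| = 0.052
D: 59.3/36.4 ≈ 1.629 → |1.629 − 1.618| = 0.011

D, B, C, A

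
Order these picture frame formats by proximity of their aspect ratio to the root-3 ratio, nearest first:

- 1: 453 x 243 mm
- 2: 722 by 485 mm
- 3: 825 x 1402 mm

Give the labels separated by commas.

1: 453/243 ≈ 1.864 → |1.864 − 1.732| = 0.132
2: 722/485 ≈ 1.489 → |1.489 − 1.732| = 0.243
3: 1402/825 ≈ 1.699 → |1.699 − 1.732| = 0.033

3, 1, 2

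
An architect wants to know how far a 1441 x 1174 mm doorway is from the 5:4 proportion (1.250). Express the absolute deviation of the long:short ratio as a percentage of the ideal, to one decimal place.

1.8%

Ratio = 1441 / 1174 ≈ 1.2274.
Ideal 5:4 = 1.2500. |1.2274 − 1.2500| / 1.2500 ≈ 1.81% → 1.8%.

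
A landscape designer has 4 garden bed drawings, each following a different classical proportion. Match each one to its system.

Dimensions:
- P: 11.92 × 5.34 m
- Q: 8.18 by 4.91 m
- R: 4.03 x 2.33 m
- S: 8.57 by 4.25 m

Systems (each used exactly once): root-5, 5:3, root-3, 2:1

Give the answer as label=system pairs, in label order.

P=root-5, Q=5:3, R=root-3, S=2:1

P = 11.92/5.34 ≈ 2.232 → root-5 (2.236)
Q = 8.18/4.91 ≈ 1.666 → 5:3 (1.667)
R = 4.03/2.33 ≈ 1.730 → root-3 (1.732)
S = 8.57/4.25 ≈ 2.016 → 2:1 (2.000)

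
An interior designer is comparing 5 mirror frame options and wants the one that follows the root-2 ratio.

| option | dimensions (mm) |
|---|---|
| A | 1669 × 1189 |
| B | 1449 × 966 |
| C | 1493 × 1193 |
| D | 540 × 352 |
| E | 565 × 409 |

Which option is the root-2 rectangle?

A

Ratios (long/short): A ≈ 1.404; B ≈ 1.500; C ≈ 1.251; D ≈ 1.534; E ≈ 1.381.
root-2 ≈ 1.414; option A is nearest (Δ 0.010).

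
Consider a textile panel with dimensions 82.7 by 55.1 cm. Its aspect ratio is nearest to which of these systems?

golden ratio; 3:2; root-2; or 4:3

3:2

Ratio = 82.7 / 55.1 ≈ 1.501.
Distances: golden ratio 1.618 (Δ 0.117); 3:2 1.500 (Δ 0.001); root-2 1.414 (Δ 0.087); 4:3 1.333 (Δ 0.168).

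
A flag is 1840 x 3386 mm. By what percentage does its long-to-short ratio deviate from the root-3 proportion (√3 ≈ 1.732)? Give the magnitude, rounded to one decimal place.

Ratio = 3386 / 1840 ≈ 1.8402.
Ideal root-3 ≈ 1.7321. |1.8402 − 1.7321| / 1.7321 ≈ 6.24% → 6.2%.

6.2%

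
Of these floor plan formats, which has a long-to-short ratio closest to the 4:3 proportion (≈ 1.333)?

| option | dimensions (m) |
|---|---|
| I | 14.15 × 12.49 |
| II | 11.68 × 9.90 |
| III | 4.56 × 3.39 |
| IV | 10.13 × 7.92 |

Ratios (long/short): I ≈ 1.133; II ≈ 1.180; III ≈ 1.345; IV ≈ 1.279.
4:3 ≈ 1.333; option III is nearest (Δ 0.012).

III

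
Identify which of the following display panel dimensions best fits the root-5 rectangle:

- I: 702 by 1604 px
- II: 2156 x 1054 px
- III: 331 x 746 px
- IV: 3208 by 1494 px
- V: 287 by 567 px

III

Target root-5 ≈ 2.236.
I: 2.285 (Δ0.049)  II: 2.046 (Δ0.190)  III: 2.254 (Δ0.018)  IV: 2.147 (Δ0.089)  V: 1.976 (Δ0.260)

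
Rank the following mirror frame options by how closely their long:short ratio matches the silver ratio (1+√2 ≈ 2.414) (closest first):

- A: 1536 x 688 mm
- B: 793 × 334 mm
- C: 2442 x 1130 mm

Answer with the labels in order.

B, A, C

A: 1536/688 ≈ 2.233 → |2.233 − 2.414| = 0.181
B: 793/334 ≈ 2.374 → |2.374 − 2.414| = 0.040
C: 2442/1130 ≈ 2.161 → |2.161 − 2.414| = 0.253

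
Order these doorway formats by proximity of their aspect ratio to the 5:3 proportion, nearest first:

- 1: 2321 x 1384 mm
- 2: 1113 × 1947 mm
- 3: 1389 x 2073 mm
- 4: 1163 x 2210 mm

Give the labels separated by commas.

1, 2, 3, 4

Ratios: 1 = 2321 / 1384 ≈ 1.677; 2 = 1947 / 1113 ≈ 1.749; 3 = 2073 / 1389 ≈ 1.492; 4 = 2210 / 1163 ≈ 1.900.
|Δ from 1.667|: 1 0.010; 2 0.082; 3 0.175; 4 0.233.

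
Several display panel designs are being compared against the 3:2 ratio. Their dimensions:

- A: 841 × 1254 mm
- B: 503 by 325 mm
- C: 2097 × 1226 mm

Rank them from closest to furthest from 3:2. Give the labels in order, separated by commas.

Ratios: A = 1254 / 841 ≈ 1.491; B = 503 / 325 ≈ 1.548; C = 2097 / 1226 ≈ 1.710.
|Δ from 1.500|: A 0.009; B 0.048; C 0.210.

A, B, C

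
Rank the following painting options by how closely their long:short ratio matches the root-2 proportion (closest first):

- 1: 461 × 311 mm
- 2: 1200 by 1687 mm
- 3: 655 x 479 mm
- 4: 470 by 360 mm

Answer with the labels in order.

Ratios: 1 = 461 / 311 ≈ 1.482; 2 = 1687 / 1200 ≈ 1.406; 3 = 655 / 479 ≈ 1.367; 4 = 470 / 360 ≈ 1.306.
|Δ from 1.414|: 1 0.068; 2 0.008; 3 0.047; 4 0.108.

2, 3, 1, 4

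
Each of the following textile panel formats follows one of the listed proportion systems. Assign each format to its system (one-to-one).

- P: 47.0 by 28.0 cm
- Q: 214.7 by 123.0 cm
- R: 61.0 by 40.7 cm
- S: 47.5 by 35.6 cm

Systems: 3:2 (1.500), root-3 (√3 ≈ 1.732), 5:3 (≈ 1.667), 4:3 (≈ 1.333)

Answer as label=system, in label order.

P=5:3, Q=root-3, R=3:2, S=4:3

P = 47.0/28.0 ≈ 1.679 → 5:3 (1.667)
Q = 214.7/123.0 ≈ 1.746 → root-3 (1.732)
R = 61.0/40.7 ≈ 1.499 → 3:2 (1.500)
S = 47.5/35.6 ≈ 1.334 → 4:3 (1.333)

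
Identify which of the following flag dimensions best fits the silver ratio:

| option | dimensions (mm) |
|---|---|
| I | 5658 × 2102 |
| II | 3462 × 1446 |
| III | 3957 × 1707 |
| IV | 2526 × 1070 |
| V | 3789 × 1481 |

II

Target silver ratio ≈ 2.414.
I: 2.692 (Δ0.278)  II: 2.394 (Δ0.020)  III: 2.318 (Δ0.096)  IV: 2.361 (Δ0.053)  V: 2.558 (Δ0.144)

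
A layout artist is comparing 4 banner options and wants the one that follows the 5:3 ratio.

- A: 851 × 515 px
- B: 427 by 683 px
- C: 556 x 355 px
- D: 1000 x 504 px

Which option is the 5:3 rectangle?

A

Ratios (long/short): A ≈ 1.652; B ≈ 1.600; C ≈ 1.566; D ≈ 1.984.
5:3 ≈ 1.667; option A is nearest (Δ 0.015).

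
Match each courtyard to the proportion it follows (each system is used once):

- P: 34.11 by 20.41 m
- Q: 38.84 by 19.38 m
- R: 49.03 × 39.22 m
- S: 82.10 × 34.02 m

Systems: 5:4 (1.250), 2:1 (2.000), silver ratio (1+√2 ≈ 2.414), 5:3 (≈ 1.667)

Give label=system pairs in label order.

P=5:3, Q=2:1, R=5:4, S=silver ratio

Ratios: P ≈ 1.671; Q ≈ 2.004; R ≈ 1.250; S ≈ 2.413.
Targets: 5:4 ≈ 1.250; 2:1 ≈ 2.000; silver ratio ≈ 2.414; 5:3 ≈ 1.667.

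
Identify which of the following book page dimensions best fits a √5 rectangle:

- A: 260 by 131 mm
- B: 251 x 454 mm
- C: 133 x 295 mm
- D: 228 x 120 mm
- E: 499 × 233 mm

Ratios (long/short): A ≈ 1.985; B ≈ 1.809; C ≈ 2.218; D ≈ 1.900; E ≈ 2.142.
root-5 ≈ 2.236; option C is nearest (Δ 0.018).

C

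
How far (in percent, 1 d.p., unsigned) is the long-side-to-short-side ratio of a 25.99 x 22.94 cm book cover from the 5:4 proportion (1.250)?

9.4%

Ratio = 25.99 / 22.94 ≈ 1.1330.
Ideal 5:4 = 1.2500. |1.1330 − 1.2500| / 1.2500 ≈ 9.36% → 9.4%.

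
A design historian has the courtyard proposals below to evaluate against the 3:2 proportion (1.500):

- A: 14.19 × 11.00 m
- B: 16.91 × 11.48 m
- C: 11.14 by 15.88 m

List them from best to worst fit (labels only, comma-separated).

A: 14.19/11.00 ≈ 1.290 → |1.290 − 1.500| = 0.210
B: 16.91/11.48 ≈ 1.473 → |1.473 − 1.500| = 0.027
C: 15.88/11.14 ≈ 1.425 → |1.425 − 1.500| = 0.075

B, C, A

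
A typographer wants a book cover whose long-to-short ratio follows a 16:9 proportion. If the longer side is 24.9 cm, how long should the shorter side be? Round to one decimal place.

16:9 ≈ 1.77778.
Shorter side = 24.9 ÷ 1.77778 ≈ 14.006 → 14.0 cm.

14.0 cm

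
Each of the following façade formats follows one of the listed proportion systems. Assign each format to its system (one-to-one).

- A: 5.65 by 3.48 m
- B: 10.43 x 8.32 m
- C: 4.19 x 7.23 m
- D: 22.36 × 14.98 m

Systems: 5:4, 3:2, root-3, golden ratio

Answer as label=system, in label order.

A=golden ratio, B=5:4, C=root-3, D=3:2

A = 5.65/3.48 ≈ 1.624 → golden ratio (1.618)
B = 10.43/8.32 ≈ 1.254 → 5:4 (1.250)
C = 7.23/4.19 ≈ 1.726 → root-3 (1.732)
D = 22.36/14.98 ≈ 1.493 → 3:2 (1.500)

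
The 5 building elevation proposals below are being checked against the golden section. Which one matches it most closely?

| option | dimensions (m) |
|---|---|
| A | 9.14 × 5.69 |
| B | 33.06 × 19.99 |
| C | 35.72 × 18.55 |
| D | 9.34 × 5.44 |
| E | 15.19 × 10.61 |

Target golden ratio ≈ 1.618.
A: 1.606 (Δ0.012)  B: 1.654 (Δ0.036)  C: 1.926 (Δ0.308)  D: 1.717 (Δ0.099)  E: 1.432 (Δ0.186)

A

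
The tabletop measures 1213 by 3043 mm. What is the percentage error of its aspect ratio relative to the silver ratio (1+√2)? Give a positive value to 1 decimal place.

3.9%

Ratio = 3043 / 1213 ≈ 2.5087.
Ideal silver ratio ≈ 2.4142. |2.5087 − 2.4142| / 2.4142 ≈ 3.91% → 3.9%.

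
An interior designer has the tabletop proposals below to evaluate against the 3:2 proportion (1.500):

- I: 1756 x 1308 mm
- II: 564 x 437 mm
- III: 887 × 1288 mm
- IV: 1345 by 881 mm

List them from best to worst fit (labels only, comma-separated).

IV, III, I, II

I: 1756/1308 ≈ 1.343 → |1.343 − 1.500| = 0.157
II: 564/437 ≈ 1.291 → |1.291 − 1.500| = 0.209
III: 1288/887 ≈ 1.452 → |1.452 − 1.500| = 0.048
IV: 1345/881 ≈ 1.527 → |1.527 − 1.500| = 0.027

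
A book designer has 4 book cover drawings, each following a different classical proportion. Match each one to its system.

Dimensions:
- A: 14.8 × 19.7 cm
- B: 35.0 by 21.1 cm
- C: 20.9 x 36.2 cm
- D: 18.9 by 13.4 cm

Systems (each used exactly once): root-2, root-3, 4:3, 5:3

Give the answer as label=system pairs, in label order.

A = 19.7/14.8 ≈ 1.331 → 4:3 (1.333)
B = 35.0/21.1 ≈ 1.659 → 5:3 (1.667)
C = 36.2/20.9 ≈ 1.732 → root-3 (1.732)
D = 18.9/13.4 ≈ 1.410 → root-2 (1.414)

A=4:3, B=5:3, C=root-3, D=root-2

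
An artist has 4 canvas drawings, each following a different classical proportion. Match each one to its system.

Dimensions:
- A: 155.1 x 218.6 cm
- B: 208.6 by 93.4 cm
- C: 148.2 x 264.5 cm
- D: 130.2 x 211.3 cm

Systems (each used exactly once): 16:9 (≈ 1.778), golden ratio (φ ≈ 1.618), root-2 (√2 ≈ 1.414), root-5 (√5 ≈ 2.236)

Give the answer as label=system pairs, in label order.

A = 218.6/155.1 ≈ 1.409 → root-2 (1.414)
B = 208.6/93.4 ≈ 2.233 → root-5 (2.236)
C = 264.5/148.2 ≈ 1.785 → 16:9 (1.778)
D = 211.3/130.2 ≈ 1.623 → golden ratio (1.618)

A=root-2, B=root-5, C=16:9, D=golden ratio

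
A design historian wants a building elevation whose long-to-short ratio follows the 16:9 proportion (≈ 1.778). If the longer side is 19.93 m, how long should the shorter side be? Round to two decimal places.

11.21 m

16:9 ≈ 1.77778.
Shorter side = 19.93 ÷ 1.77778 ≈ 11.2106 → 11.21 m.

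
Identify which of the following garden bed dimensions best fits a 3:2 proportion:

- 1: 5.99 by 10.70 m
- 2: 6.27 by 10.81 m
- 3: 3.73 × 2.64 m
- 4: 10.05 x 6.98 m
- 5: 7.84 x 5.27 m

5

Ratios (long/short): 1 ≈ 1.786; 2 ≈ 1.724; 3 ≈ 1.413; 4 ≈ 1.440; 5 ≈ 1.488.
3:2 ≈ 1.500; option 5 is nearest (Δ 0.012).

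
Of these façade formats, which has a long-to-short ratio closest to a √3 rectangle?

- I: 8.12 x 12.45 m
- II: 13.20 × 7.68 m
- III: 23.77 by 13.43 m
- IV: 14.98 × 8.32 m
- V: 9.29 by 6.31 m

II

Ratios (long/short): I ≈ 1.533; II ≈ 1.719; III ≈ 1.770; IV ≈ 1.800; V ≈ 1.472.
root-3 ≈ 1.732; option II is nearest (Δ 0.013).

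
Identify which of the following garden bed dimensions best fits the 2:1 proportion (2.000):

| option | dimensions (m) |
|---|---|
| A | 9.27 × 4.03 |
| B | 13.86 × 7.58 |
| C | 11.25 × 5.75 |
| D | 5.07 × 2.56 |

D

Ratios (long/short): A ≈ 2.300; B ≈ 1.828; C ≈ 1.957; D ≈ 1.980.
2:1 ≈ 2.000; option D is nearest (Δ 0.020).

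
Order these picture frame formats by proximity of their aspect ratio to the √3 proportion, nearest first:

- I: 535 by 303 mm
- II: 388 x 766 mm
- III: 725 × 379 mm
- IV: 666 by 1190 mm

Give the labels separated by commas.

I: 535/303 ≈ 1.766 → |1.766 − 1.732| = 0.034
II: 766/388 ≈ 1.974 → |1.974 − 1.732| = 0.242
III: 725/379 ≈ 1.913 → |1.913 − 1.732| = 0.181
IV: 1190/666 ≈ 1.787 → |1.787 − 1.732| = 0.055

I, IV, III, II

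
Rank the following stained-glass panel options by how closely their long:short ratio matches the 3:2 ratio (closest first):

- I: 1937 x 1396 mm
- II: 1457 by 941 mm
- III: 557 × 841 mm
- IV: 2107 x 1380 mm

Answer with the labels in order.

I: 1937/1396 ≈ 1.388 → |1.388 − 1.500| = 0.112
II: 1457/941 ≈ 1.548 → |1.548 − 1.500| = 0.048
III: 841/557 ≈ 1.510 → |1.510 − 1.500| = 0.010
IV: 2107/1380 ≈ 1.527 → |1.527 − 1.500| = 0.027

III, IV, II, I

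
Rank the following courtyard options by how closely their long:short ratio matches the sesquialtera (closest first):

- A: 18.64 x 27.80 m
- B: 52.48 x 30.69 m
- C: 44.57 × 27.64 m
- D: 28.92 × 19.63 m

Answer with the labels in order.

A, D, C, B

A: 27.80/18.64 ≈ 1.491 → |1.491 − 1.500| = 0.009
B: 52.48/30.69 ≈ 1.710 → |1.710 − 1.500| = 0.210
C: 44.57/27.64 ≈ 1.613 → |1.613 − 1.500| = 0.113
D: 28.92/19.63 ≈ 1.473 → |1.473 − 1.500| = 0.027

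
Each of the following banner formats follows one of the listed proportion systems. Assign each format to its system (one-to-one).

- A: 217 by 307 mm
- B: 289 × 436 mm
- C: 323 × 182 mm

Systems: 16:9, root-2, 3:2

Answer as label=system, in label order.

A=root-2, B=3:2, C=16:9

A = 307/217 ≈ 1.415 → root-2 (1.414)
B = 436/289 ≈ 1.509 → 3:2 (1.500)
C = 323/182 ≈ 1.775 → 16:9 (1.778)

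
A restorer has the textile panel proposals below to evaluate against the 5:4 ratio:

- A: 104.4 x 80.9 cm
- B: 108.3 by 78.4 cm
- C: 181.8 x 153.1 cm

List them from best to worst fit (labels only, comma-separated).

A, C, B

Ratios: A = 104.4 / 80.9 ≈ 1.290; B = 108.3 / 78.4 ≈ 1.381; C = 181.8 / 153.1 ≈ 1.187.
|Δ from 1.250|: A 0.040; B 0.131; C 0.063.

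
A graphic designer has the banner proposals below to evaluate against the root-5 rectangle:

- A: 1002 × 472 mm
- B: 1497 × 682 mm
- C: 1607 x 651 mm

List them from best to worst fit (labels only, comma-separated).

B, A, C

Ratios: A = 1002 / 472 ≈ 2.123; B = 1497 / 682 ≈ 2.195; C = 1607 / 651 ≈ 2.469.
|Δ from 2.236|: A 0.113; B 0.041; C 0.233.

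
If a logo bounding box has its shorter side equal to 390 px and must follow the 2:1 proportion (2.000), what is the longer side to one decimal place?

780.0 px

2:1 = 2.00000.
Longer side = 390 × 2.00000 ≈ 780.000 → 780.0 px.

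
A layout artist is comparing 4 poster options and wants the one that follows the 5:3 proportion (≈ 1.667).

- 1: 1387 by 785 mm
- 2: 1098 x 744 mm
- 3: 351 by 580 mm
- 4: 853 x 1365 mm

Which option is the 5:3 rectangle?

Target 5:3 ≈ 1.667.
1: 1.767 (Δ0.100)  2: 1.476 (Δ0.191)  3: 1.652 (Δ0.015)  4: 1.600 (Δ0.067)

3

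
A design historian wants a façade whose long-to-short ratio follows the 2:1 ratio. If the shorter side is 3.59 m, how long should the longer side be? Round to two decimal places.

7.18 m

2:1 = 2.00000.
Longer side = 3.59 × 2.00000 ≈ 7.1800 → 7.18 m.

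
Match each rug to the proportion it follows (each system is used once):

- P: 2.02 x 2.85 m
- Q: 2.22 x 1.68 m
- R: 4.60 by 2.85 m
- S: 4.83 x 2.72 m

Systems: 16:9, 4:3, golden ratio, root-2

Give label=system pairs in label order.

P=root-2, Q=4:3, R=golden ratio, S=16:9

Ratios: P ≈ 1.411; Q ≈ 1.321; R ≈ 1.614; S ≈ 1.776.
Targets: 16:9 ≈ 1.778; 4:3 ≈ 1.333; golden ratio ≈ 1.618; root-2 ≈ 1.414.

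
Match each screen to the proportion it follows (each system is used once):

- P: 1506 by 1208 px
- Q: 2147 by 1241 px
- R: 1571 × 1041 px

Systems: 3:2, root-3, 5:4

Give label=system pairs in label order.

P = 1506/1208 ≈ 1.247 → 5:4 (1.250)
Q = 2147/1241 ≈ 1.730 → root-3 (1.732)
R = 1571/1041 ≈ 1.509 → 3:2 (1.500)

P=5:4, Q=root-3, R=3:2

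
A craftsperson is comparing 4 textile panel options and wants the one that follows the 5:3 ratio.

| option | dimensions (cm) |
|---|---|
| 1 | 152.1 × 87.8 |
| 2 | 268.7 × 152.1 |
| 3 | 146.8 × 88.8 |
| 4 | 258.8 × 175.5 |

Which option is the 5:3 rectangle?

3

Target 5:3 ≈ 1.667.
1: 1.732 (Δ0.065)  2: 1.767 (Δ0.100)  3: 1.653 (Δ0.014)  4: 1.475 (Δ0.192)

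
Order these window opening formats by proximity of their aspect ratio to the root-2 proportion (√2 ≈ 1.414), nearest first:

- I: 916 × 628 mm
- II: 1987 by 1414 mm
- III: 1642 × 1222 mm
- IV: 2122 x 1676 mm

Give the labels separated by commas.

II, I, III, IV

I: 916/628 ≈ 1.459 → |1.459 − 1.414| = 0.045
II: 1987/1414 ≈ 1.405 → |1.405 − 1.414| = 0.009
III: 1642/1222 ≈ 1.344 → |1.344 − 1.414| = 0.070
IV: 2122/1676 ≈ 1.266 → |1.266 − 1.414| = 0.148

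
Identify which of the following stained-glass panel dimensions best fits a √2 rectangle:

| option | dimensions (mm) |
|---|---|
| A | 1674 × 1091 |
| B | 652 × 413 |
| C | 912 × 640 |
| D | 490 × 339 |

C

Ratios (long/short): A ≈ 1.534; B ≈ 1.579; C ≈ 1.425; D ≈ 1.445.
root-2 ≈ 1.414; option C is nearest (Δ 0.011).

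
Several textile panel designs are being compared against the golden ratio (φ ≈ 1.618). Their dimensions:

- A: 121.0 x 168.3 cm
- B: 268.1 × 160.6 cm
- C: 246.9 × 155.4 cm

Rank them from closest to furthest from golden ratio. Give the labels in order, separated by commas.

C, B, A

Ratios: A = 168.3 / 121.0 ≈ 1.391; B = 268.1 / 160.6 ≈ 1.669; C = 246.9 / 155.4 ≈ 1.589.
|Δ from 1.618|: A 0.227; B 0.051; C 0.029.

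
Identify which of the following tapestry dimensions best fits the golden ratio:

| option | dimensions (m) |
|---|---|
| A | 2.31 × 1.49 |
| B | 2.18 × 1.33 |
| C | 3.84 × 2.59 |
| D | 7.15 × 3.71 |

B

Ratios (long/short): A ≈ 1.550; B ≈ 1.639; C ≈ 1.483; D ≈ 1.927.
golden ratio ≈ 1.618; option B is nearest (Δ 0.021).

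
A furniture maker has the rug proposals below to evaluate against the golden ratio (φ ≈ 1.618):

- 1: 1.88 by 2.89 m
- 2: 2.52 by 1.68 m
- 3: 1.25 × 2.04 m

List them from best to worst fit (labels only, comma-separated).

3, 1, 2

Ratios: 1 = 2.89 / 1.88 ≈ 1.537; 2 = 2.52 / 1.68 ≈ 1.500; 3 = 2.04 / 1.25 ≈ 1.632.
|Δ from 1.618|: 1 0.081; 2 0.118; 3 0.014.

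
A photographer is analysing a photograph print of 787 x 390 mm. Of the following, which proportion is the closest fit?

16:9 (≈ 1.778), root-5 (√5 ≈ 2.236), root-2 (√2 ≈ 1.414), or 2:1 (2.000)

2:1

787/390 ≈ 2.018. Nearest candidates are 2:1 (2.000, off by 0.018) and root-5 (2.236, off by 0.218).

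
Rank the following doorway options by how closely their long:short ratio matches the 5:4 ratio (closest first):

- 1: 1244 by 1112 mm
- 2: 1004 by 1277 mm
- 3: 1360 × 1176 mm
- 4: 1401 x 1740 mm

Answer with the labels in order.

4, 2, 3, 1

1: 1244/1112 ≈ 1.119 → |1.119 − 1.250| = 0.131
2: 1277/1004 ≈ 1.272 → |1.272 − 1.250| = 0.022
3: 1360/1176 ≈ 1.156 → |1.156 − 1.250| = 0.094
4: 1740/1401 ≈ 1.242 → |1.242 − 1.250| = 0.008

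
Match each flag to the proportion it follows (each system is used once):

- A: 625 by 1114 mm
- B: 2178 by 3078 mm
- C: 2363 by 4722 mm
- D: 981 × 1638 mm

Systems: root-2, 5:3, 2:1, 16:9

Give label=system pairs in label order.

A = 1114/625 ≈ 1.782 → 16:9 (1.778)
B = 3078/2178 ≈ 1.413 → root-2 (1.414)
C = 4722/2363 ≈ 1.998 → 2:1 (2.000)
D = 1638/981 ≈ 1.670 → 5:3 (1.667)

A=16:9, B=root-2, C=2:1, D=5:3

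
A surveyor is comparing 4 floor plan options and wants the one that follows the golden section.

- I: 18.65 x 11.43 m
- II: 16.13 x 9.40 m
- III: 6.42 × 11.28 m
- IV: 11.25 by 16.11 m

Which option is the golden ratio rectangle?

I

Target golden ratio ≈ 1.618.
I: 1.632 (Δ0.014)  II: 1.716 (Δ0.098)  III: 1.757 (Δ0.139)  IV: 1.432 (Δ0.186)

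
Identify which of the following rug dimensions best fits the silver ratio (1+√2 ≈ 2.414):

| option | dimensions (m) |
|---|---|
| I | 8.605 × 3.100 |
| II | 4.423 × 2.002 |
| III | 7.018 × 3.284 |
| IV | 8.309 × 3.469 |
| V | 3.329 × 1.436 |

IV

Target silver ratio ≈ 2.414.
I: 2.776 (Δ0.362)  II: 2.209 (Δ0.205)  III: 2.137 (Δ0.277)  IV: 2.395 (Δ0.019)  V: 2.318 (Δ0.096)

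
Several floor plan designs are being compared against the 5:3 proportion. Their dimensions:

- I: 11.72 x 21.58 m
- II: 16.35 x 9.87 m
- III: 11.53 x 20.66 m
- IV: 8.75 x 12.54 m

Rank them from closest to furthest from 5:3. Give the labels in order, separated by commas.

Ratios: I = 21.58 / 11.72 ≈ 1.841; II = 16.35 / 9.87 ≈ 1.657; III = 20.66 / 11.53 ≈ 1.792; IV = 12.54 / 8.75 ≈ 1.433.
|Δ from 1.667|: I 0.174; II 0.010; III 0.125; IV 0.234.

II, III, I, IV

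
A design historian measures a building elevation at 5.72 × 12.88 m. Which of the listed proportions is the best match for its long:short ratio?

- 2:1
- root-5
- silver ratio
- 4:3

Ratio = 12.88 / 5.72 ≈ 2.252.
Distances: 2:1 2.000 (Δ 0.252); root-5 2.236 (Δ 0.016); silver ratio 2.414 (Δ 0.162); 4:3 1.333 (Δ 0.919).

root-5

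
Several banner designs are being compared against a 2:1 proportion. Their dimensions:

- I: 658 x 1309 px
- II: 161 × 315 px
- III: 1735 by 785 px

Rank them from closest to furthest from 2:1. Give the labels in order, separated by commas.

Ratios: I = 1309 / 658 ≈ 1.989; II = 315 / 161 ≈ 1.957; III = 1735 / 785 ≈ 2.210.
|Δ from 2.000|: I 0.011; II 0.043; III 0.210.

I, II, III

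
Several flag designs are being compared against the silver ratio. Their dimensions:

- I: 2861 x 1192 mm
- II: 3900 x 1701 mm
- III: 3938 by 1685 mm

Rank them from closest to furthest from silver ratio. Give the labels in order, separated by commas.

I, III, II

Ratios: I = 2861 / 1192 ≈ 2.400; II = 3900 / 1701 ≈ 2.293; III = 3938 / 1685 ≈ 2.337.
|Δ from 2.414|: I 0.014; II 0.121; III 0.077.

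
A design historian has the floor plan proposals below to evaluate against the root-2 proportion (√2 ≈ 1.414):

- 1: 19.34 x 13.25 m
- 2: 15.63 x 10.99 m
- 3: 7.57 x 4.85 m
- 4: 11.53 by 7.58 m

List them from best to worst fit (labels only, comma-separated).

2, 1, 4, 3

Ratios: 1 = 19.34 / 13.25 ≈ 1.460; 2 = 15.63 / 10.99 ≈ 1.422; 3 = 7.57 / 4.85 ≈ 1.561; 4 = 11.53 / 7.58 ≈ 1.521.
|Δ from 1.414|: 1 0.046; 2 0.008; 3 0.147; 4 0.107.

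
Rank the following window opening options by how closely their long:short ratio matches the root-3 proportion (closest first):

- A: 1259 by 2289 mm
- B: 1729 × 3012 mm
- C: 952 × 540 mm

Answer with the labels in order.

Ratios: A = 2289 / 1259 ≈ 1.818; B = 3012 / 1729 ≈ 1.742; C = 952 / 540 ≈ 1.763.
|Δ from 1.732|: A 0.086; B 0.010; C 0.031.

B, C, A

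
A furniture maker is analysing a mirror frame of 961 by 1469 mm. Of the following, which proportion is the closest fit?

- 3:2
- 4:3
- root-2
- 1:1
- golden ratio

1469/961 ≈ 1.529. Nearest candidates are 3:2 (1.500, off by 0.029) and golden ratio (1.618, off by 0.089).

3:2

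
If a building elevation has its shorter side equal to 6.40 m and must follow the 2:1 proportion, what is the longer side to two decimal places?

2:1 = 2.00000.
Longer side = 6.40 × 2.00000 ≈ 12.8000 → 12.80 m.

12.80 m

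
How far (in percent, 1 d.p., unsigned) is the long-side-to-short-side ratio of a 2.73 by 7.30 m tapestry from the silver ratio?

10.8%

Ratio = 7.30 / 2.73 ≈ 2.6740.
Ideal silver ratio ≈ 2.4142. |2.6740 − 2.4142| / 2.4142 ≈ 10.76% → 10.8%.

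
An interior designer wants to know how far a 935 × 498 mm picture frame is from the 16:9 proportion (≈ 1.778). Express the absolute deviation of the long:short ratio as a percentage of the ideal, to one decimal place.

5.6%

Ratio = 935 / 498 ≈ 1.8775.
Ideal 16:9 ≈ 1.7778. |1.8775 − 1.7778| / 1.7778 ≈ 5.61% → 5.6%.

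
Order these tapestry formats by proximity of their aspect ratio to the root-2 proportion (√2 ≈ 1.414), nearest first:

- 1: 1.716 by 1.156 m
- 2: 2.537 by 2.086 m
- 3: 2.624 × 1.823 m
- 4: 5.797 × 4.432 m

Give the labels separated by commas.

3, 1, 4, 2

Ratios: 1 = 1.716 / 1.156 ≈ 1.484; 2 = 2.537 / 2.086 ≈ 1.216; 3 = 2.624 / 1.823 ≈ 1.439; 4 = 5.797 / 4.432 ≈ 1.308.
|Δ from 1.414|: 1 0.070; 2 0.198; 3 0.025; 4 0.106.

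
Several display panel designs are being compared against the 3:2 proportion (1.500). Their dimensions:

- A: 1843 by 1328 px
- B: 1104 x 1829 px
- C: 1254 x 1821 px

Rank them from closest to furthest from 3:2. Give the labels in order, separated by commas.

Ratios: A = 1843 / 1328 ≈ 1.388; B = 1829 / 1104 ≈ 1.657; C = 1821 / 1254 ≈ 1.452.
|Δ from 1.500|: A 0.112; B 0.157; C 0.048.

C, A, B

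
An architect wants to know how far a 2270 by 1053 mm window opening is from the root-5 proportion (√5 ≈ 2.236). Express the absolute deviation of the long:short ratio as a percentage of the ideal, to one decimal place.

3.6%

Ratio = 2270 / 1053 ≈ 2.1557.
Ideal root-5 ≈ 2.2361. |2.1557 − 2.2361| / 2.2361 ≈ 3.60% → 3.6%.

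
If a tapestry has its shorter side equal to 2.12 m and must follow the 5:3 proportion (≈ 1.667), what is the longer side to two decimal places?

3.53 m

5:3 ≈ 1.66667.
Longer side = 2.12 × 1.66667 ≈ 3.5333 → 3.53 m.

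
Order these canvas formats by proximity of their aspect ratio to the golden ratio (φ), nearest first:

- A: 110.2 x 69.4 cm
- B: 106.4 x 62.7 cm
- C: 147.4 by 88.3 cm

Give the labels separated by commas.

A, C, B

Ratios: A = 110.2 / 69.4 ≈ 1.588; B = 106.4 / 62.7 ≈ 1.697; C = 147.4 / 88.3 ≈ 1.669.
|Δ from 1.618|: A 0.030; B 0.079; C 0.051.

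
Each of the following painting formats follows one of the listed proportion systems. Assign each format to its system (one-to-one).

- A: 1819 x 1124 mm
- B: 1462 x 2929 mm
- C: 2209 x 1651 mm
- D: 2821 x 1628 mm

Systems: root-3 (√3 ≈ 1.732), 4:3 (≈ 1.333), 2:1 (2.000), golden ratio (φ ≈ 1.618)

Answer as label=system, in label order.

Ratios: A ≈ 1.618; B ≈ 2.003; C ≈ 1.338; D ≈ 1.733.
Targets: root-3 ≈ 1.732; 4:3 ≈ 1.333; 2:1 ≈ 2.000; golden ratio ≈ 1.618.

A=golden ratio, B=2:1, C=4:3, D=root-3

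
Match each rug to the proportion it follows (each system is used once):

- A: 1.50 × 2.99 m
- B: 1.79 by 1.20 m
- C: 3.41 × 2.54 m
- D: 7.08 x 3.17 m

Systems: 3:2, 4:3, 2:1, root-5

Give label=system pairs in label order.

Ratios: A ≈ 1.993; B ≈ 1.492; C ≈ 1.343; D ≈ 2.233.
Targets: 3:2 ≈ 1.500; 4:3 ≈ 1.333; 2:1 ≈ 2.000; root-5 ≈ 2.236.

A=2:1, B=3:2, C=4:3, D=root-5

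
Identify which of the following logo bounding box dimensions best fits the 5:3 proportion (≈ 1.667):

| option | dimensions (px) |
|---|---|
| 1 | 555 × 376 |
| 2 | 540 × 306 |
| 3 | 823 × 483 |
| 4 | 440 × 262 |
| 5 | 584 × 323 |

4

Ratios (long/short): 1 ≈ 1.476; 2 ≈ 1.765; 3 ≈ 1.704; 4 ≈ 1.679; 5 ≈ 1.808.
5:3 ≈ 1.667; option 4 is nearest (Δ 0.012).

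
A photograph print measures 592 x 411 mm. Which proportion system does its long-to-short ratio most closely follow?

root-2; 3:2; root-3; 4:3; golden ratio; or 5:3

root-2

592/411 ≈ 1.440. Nearest candidates are root-2 (1.414, off by 0.026) and 3:2 (1.500, off by 0.060).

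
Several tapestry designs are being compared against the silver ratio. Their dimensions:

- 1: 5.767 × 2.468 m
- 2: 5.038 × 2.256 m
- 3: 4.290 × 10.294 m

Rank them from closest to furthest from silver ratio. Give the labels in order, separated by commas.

1: 5.767/2.468 ≈ 2.337 → |2.337 − 2.414| = 0.077
2: 5.038/2.256 ≈ 2.233 → |2.233 − 2.414| = 0.181
3: 10.294/4.290 ≈ 2.400 → |2.400 − 2.414| = 0.014

3, 1, 2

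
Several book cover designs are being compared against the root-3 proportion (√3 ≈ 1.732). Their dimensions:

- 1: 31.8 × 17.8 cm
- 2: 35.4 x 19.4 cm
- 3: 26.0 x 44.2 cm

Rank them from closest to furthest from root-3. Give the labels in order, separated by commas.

Ratios: 1 = 31.8 / 17.8 ≈ 1.787; 2 = 35.4 / 19.4 ≈ 1.825; 3 = 44.2 / 26.0 ≈ 1.700.
|Δ from 1.732|: 1 0.055; 2 0.093; 3 0.032.

3, 1, 2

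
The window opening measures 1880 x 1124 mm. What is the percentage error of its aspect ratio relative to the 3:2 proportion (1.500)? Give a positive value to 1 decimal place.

11.5%

Ratio = 1880 / 1124 ≈ 1.6726.
Ideal 3:2 = 1.5000. |1.6726 − 1.5000| / 1.5000 ≈ 11.51% → 11.5%.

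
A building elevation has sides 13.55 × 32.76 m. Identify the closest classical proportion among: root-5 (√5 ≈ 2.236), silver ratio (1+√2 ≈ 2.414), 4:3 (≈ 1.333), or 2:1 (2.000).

Ratio = 32.76 / 13.55 ≈ 2.418.
Distances: root-5 2.236 (Δ 0.182); silver ratio 2.414 (Δ 0.004); 4:3 1.333 (Δ 1.085); 2:1 2.000 (Δ 0.418).

silver ratio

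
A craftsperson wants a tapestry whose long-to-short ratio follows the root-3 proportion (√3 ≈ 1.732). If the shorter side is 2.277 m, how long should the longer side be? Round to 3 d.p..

3.944 m

root-3 ≈ 1.73205.
Longer side = 2.277 × 1.73205 ≈ 3.94388 → 3.944 m.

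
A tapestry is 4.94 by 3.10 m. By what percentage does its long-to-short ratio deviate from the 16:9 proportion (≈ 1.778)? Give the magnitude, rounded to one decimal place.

Ratio = 4.94 / 3.10 ≈ 1.5935.
Ideal 16:9 ≈ 1.7778. |1.5935 − 1.7778| / 1.7778 ≈ 10.37% → 10.4%.

10.4%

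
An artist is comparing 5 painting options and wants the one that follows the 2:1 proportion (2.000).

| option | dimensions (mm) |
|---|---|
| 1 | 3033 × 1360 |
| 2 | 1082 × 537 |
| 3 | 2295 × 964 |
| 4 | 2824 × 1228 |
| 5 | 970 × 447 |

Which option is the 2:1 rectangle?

2

Target 2:1 ≈ 2.000.
1: 2.230 (Δ0.230)  2: 2.015 (Δ0.015)  3: 2.381 (Δ0.381)  4: 2.300 (Δ0.300)  5: 2.170 (Δ0.170)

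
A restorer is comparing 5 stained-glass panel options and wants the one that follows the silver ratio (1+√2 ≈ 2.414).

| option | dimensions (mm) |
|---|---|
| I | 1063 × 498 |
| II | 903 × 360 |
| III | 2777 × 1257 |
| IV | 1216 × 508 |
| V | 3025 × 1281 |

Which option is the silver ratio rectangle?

Ratios (long/short): I ≈ 2.135; II ≈ 2.508; III ≈ 2.209; IV ≈ 2.394; V ≈ 2.361.
silver ratio ≈ 2.414; option IV is nearest (Δ 0.020).

IV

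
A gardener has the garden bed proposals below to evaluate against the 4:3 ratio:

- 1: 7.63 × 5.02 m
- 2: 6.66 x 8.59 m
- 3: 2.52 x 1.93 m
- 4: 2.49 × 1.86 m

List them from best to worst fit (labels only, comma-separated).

4, 3, 2, 1

Ratios: 1 = 7.63 / 5.02 ≈ 1.520; 2 = 8.59 / 6.66 ≈ 1.290; 3 = 2.52 / 1.93 ≈ 1.306; 4 = 2.49 / 1.86 ≈ 1.339.
|Δ from 1.333|: 1 0.187; 2 0.043; 3 0.027; 4 0.006.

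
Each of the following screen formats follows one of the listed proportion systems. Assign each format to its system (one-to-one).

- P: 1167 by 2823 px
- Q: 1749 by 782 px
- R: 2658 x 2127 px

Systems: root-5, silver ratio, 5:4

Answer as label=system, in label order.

P = 2823/1167 ≈ 2.419 → silver ratio (2.414)
Q = 1749/782 ≈ 2.237 → root-5 (2.236)
R = 2658/2127 ≈ 1.250 → 5:4 (1.250)

P=silver ratio, Q=root-5, R=5:4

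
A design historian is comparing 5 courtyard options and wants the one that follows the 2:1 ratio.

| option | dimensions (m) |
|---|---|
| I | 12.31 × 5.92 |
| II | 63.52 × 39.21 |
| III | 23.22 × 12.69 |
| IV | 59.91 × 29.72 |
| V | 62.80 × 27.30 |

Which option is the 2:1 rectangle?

Target 2:1 ≈ 2.000.
I: 2.079 (Δ0.079)  II: 1.620 (Δ0.380)  III: 1.830 (Δ0.170)  IV: 2.016 (Δ0.016)  V: 2.300 (Δ0.300)

IV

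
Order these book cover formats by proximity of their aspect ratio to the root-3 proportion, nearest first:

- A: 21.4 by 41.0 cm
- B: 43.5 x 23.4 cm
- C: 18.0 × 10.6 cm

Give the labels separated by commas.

Ratios: A = 41.0 / 21.4 ≈ 1.916; B = 43.5 / 23.4 ≈ 1.859; C = 18.0 / 10.6 ≈ 1.698.
|Δ from 1.732|: A 0.184; B 0.127; C 0.034.

C, B, A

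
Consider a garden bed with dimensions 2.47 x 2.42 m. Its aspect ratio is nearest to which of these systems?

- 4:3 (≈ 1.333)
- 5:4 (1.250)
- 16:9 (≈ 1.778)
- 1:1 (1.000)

2.47/2.42 ≈ 1.021. Nearest candidates are 1:1 (1.000, off by 0.021) and 5:4 (1.250, off by 0.229).

1:1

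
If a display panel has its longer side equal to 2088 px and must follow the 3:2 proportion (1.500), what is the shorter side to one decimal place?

3:2 = 1.50000.
Shorter side = 2088 ÷ 1.50000 ≈ 1392.000 → 1392.0 px.

1392.0 px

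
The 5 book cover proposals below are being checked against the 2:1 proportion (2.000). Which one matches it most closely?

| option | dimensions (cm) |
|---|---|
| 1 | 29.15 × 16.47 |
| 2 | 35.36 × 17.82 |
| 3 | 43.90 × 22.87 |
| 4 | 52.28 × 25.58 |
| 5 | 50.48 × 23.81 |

2

Target 2:1 ≈ 2.000.
1: 1.770 (Δ0.230)  2: 1.984 (Δ0.016)  3: 1.920 (Δ0.080)  4: 2.044 (Δ0.044)  5: 2.120 (Δ0.120)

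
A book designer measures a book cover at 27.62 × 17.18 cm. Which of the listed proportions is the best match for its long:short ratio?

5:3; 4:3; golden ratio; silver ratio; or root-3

Ratio = 27.62 / 17.18 ≈ 1.608.
Distances: 5:3 1.667 (Δ 0.059); 4:3 1.333 (Δ 0.275); golden ratio 1.618 (Δ 0.010); silver ratio 2.414 (Δ 0.806); root-3 1.732 (Δ 0.124).

golden ratio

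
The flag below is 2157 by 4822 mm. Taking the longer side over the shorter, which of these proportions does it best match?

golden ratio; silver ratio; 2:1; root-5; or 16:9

Ratio = 4822 / 2157 ≈ 2.236.
Distances: golden ratio 1.618 (Δ 0.618); silver ratio 2.414 (Δ 0.178); 2:1 2.000 (Δ 0.236); root-5 2.236 (Δ 0.000); 16:9 1.778 (Δ 0.458).

root-5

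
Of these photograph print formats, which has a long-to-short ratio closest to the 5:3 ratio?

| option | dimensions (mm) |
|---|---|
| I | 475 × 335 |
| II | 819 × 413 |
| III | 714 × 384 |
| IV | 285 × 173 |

IV

Ratios (long/short): I ≈ 1.418; II ≈ 1.983; III ≈ 1.859; IV ≈ 1.647.
5:3 ≈ 1.667; option IV is nearest (Δ 0.020).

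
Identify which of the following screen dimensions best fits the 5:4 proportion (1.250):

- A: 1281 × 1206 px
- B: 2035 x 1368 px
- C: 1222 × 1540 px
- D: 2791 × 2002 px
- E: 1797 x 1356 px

C

Target 5:4 ≈ 1.250.
A: 1.062 (Δ0.188)  B: 1.488 (Δ0.238)  C: 1.260 (Δ0.010)  D: 1.394 (Δ0.144)  E: 1.325 (Δ0.075)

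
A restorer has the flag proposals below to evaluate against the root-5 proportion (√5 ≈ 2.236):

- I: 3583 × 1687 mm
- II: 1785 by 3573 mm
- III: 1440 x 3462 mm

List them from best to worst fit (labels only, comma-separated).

Ratios: I = 3583 / 1687 ≈ 2.124; II = 3573 / 1785 ≈ 2.002; III = 3462 / 1440 ≈ 2.404.
|Δ from 2.236|: I 0.112; II 0.234; III 0.168.

I, III, II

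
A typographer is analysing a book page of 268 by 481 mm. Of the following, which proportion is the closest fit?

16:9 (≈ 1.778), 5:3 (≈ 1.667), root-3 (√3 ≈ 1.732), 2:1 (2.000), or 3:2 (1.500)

481/268 ≈ 1.795. Nearest candidates are 16:9 (1.778, off by 0.017) and root-3 (1.732, off by 0.063).

16:9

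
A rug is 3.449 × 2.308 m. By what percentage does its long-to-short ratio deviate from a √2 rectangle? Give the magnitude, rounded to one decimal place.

Ratio = 3.449 / 2.308 ≈ 1.4944.
Ideal root-2 ≈ 1.4142. |1.4944 − 1.4142| / 1.4142 ≈ 5.67% → 5.7%.

5.7%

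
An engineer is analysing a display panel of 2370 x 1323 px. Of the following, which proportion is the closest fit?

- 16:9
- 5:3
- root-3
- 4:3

16:9

2370/1323 ≈ 1.791. Nearest candidates are 16:9 (1.778, off by 0.013) and root-3 (1.732, off by 0.059).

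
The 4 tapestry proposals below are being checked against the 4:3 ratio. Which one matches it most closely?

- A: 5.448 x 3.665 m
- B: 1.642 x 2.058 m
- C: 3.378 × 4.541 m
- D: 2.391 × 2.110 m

C

Ratios (long/short): A ≈ 1.486; B ≈ 1.253; C ≈ 1.344; D ≈ 1.133.
4:3 ≈ 1.333; option C is nearest (Δ 0.011).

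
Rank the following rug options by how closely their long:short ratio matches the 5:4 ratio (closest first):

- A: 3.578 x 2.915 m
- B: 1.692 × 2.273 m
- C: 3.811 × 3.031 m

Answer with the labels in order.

C, A, B

A: 3.578/2.915 ≈ 1.227 → |1.227 − 1.250| = 0.023
B: 2.273/1.692 ≈ 1.343 → |1.343 − 1.250| = 0.093
C: 3.811/3.031 ≈ 1.257 → |1.257 − 1.250| = 0.007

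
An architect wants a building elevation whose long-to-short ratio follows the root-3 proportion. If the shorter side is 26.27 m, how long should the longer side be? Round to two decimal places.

root-3 ≈ 1.73205.
Longer side = 26.27 × 1.73205 ≈ 45.5010 → 45.50 m.

45.50 m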